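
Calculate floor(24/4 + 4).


10


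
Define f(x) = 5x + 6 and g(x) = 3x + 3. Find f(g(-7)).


g(-7) = -18
f(-18) = -84

-84


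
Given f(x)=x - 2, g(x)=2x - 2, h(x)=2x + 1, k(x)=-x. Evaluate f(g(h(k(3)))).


-14


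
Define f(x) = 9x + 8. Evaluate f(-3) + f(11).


88


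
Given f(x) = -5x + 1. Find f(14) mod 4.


f(14) = -69
-69 mod 4 = 3

3


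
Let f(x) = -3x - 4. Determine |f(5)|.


19


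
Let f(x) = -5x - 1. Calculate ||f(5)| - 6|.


f(5) = -26
|-26| = 26
|26 - 6| = 20

20


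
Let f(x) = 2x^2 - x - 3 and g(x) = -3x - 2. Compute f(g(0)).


g(0) = -2
f(-2) = 2*(-2)^2 - 1*(-2) - 3 = 7

7


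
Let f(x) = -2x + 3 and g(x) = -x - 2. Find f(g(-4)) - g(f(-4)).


f(g(-4)) = -1
g(f(-4)) = -13
Difference = 12

12


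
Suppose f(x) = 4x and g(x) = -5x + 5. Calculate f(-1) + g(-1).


f(-1) = -4
g(-1) = 10
Sum = 6

6


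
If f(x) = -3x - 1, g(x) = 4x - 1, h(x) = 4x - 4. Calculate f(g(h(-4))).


242


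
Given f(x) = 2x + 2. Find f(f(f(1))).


22


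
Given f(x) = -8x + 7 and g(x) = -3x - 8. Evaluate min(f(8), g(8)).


-57


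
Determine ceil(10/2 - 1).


10/2 = 5
5 - 1 = 4
ceil(4) = 4

4


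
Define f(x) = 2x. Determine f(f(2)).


f(2) = 4
f(4) = 8

8


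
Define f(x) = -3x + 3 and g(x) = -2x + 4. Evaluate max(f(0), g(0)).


4


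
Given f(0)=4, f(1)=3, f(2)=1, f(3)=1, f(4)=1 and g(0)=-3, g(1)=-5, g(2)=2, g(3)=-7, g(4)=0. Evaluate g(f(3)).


-5


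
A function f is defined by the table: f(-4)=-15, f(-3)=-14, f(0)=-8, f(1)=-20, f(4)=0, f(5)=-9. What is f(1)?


Reading from the table at x = 1

-20


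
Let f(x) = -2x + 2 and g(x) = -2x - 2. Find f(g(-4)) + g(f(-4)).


f(g(-4)) = -10
g(f(-4)) = -22
Sum = -32

-32


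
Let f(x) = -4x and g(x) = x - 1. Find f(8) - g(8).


f(8) = -32
g(8) = 7
Difference = -39

-39


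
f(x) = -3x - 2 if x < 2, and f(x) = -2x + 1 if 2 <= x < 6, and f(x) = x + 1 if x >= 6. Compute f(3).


3 satisfies 2 <= x < 6
f(3) = -5

-5


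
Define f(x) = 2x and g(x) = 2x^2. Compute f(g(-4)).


g(-4) = 32
f(32) = 64

64


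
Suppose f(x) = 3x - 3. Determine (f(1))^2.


f(1) = 0
(0)^2 = 0

0


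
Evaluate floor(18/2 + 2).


18/2 = 9
9 + 2 = 11
floor(11) = 11

11


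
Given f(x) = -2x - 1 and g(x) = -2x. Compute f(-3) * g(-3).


f(-3) = 5
g(-3) = 6
Product = 30

30


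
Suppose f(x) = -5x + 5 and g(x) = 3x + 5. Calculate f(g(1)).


g(1) = 8
f(8) = -35

-35


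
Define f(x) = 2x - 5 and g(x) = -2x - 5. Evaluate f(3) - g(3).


f(3) = 1
g(3) = -11
Difference = 12

12


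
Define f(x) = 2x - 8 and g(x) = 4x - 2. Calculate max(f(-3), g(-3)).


f(-3) = -14
g(-3) = -14
max = -14

-14


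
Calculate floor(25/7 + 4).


25/7 = 3.5714
3.5714 + 4 = 7.5714
floor(7.5714) = 7

7


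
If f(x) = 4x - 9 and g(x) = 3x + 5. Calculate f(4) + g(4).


f(4) = 7
g(4) = 17
Sum = 24

24


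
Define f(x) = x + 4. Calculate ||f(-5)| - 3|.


f(-5) = -1
|-1| = 1
|1 - 3| = 2

2


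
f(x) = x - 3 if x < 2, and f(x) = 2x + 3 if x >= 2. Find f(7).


7 satisfies x >= 2
f(7) = 17

17


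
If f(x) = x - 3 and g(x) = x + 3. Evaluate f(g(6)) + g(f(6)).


f(g(6)) = 6
g(f(6)) = 6
Sum = 12

12


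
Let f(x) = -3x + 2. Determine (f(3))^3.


f(3) = -7
(-7)^3 = -343

-343


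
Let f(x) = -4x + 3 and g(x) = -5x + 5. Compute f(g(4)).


g(4) = -15
f(-15) = 63

63


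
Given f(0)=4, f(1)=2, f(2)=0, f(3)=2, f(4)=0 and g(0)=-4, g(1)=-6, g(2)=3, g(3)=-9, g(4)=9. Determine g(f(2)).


f(2) = 0
g(0) = -4

-4


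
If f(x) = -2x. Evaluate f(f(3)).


f(3) = -6
f(-6) = 12

12


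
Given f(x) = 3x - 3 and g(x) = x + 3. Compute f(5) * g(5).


f(5) = 12
g(5) = 8
Product = 96

96


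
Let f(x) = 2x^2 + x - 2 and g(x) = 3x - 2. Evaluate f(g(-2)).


g(-2) = -8
f(-8) = 2*(-8)^2 + 1*(-8) - 2 = 118

118


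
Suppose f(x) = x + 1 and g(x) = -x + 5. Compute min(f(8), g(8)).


f(8) = 9
g(8) = -3
min = -3

-3


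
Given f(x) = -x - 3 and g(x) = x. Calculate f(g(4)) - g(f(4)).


f(g(4)) = -7
g(f(4)) = -7
Difference = 0

0


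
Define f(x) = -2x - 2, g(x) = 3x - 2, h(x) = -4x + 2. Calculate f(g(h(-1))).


h(-1) = 6
g(6) = 16
f(16) = -34

-34


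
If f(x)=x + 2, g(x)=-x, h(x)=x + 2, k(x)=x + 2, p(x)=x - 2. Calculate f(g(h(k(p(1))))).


p(1) = -1
k(-1) = 1
h(1) = 3
g(3) = -3
f(-3) = -1

-1


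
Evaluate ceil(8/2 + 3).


8/2 = 4
4 + 3 = 7
ceil(7) = 7

7


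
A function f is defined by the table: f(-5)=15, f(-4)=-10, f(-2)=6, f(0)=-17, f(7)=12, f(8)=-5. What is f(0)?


-17


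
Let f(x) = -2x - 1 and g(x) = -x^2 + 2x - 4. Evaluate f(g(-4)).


g(-4) = -28
f(-28) = 55

55


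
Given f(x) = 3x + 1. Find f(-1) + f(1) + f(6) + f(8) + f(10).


77


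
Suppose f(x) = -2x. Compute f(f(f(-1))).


8


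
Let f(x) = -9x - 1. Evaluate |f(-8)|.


f(-8) = 71
|71| = 71

71


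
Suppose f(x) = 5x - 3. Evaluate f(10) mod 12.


f(10) = 47
47 mod 12 = 11

11


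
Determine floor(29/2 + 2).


29/2 = 14.5
14.5 + 2 = 16.5
floor(16.5) = 16

16


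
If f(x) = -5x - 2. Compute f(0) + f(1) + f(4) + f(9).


-78


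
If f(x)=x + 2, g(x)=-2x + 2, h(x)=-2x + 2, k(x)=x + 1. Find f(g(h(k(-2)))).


k(-2) = -1
h(-1) = 4
g(4) = -6
f(-6) = -4

-4


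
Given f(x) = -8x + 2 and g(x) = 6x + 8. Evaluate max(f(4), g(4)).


f(4) = -30
g(4) = 32
max = 32

32


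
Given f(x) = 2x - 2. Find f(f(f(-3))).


f(-3) = -8
f(-8) = -18
f(-18) = -38

-38


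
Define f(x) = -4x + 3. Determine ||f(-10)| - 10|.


f(-10) = 43
|43| = 43
|43 - 10| = 33

33


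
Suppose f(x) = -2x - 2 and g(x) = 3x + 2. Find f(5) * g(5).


f(5) = -12
g(5) = 17
Product = -204

-204


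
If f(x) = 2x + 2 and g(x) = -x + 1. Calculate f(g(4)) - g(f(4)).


f(g(4)) = -4
g(f(4)) = -9
Difference = 5

5


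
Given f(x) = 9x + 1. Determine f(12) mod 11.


f(12) = 109
109 mod 11 = 10

10


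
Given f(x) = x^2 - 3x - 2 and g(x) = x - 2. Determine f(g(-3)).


g(-3) = -5
f(-5) = 1*(-5)^2 - 3*(-5) - 2 = 38

38


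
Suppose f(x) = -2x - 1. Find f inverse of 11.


Solve -2x - 1 = 11
x = (11 + 1) / (-2) = -6

-6


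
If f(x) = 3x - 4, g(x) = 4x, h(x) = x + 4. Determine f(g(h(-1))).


h(-1) = 3
g(3) = 12
f(12) = 32

32


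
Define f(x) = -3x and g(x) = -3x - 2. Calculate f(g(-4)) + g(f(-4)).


f(g(-4)) = -30
g(f(-4)) = -38
Sum = -68

-68


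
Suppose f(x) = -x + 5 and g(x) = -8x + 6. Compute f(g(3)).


23


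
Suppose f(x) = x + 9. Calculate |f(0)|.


f(0) = 9
|9| = 9

9


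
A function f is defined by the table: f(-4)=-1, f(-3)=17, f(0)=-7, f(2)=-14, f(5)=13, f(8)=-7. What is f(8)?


Reading from the table at x = 8

-7


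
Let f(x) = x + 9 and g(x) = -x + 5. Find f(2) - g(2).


8


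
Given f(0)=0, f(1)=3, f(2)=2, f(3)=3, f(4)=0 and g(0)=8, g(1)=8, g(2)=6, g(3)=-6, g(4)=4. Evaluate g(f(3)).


f(3) = 3
g(3) = -6

-6


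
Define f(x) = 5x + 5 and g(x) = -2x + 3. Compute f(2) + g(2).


f(2) = 15
g(2) = -1
Sum = 14

14


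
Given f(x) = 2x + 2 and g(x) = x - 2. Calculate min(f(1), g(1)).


f(1) = 4
g(1) = -1
min = -1

-1


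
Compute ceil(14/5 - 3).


14/5 = 2.8
2.8 - 3 = -0.2
ceil(-0.2) = 0

0


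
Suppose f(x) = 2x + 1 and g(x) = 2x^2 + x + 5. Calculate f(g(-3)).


g(-3) = 20
f(20) = 41

41


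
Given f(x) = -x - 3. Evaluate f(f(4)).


4


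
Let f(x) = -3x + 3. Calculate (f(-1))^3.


f(-1) = 6
(6)^3 = 216

216


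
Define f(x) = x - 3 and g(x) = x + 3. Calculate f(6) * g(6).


f(6) = 3
g(6) = 9
Product = 27

27


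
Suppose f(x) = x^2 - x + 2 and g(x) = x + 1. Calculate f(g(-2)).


g(-2) = -1
f(-1) = 1*(-1)^2 - 1*(-1) + 2 = 4

4


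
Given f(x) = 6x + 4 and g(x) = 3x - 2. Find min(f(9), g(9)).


f(9) = 58
g(9) = 25
min = 25

25


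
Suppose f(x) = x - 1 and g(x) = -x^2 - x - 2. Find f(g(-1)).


g(-1) = -2
f(-2) = -3

-3


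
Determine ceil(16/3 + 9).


16/3 = 5.3333
5.3333 + 9 = 14.3333
ceil(14.3333) = 15

15


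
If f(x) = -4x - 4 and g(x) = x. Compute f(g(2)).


-12


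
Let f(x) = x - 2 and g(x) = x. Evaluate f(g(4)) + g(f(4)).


f(g(4)) = 2
g(f(4)) = 2
Sum = 4

4


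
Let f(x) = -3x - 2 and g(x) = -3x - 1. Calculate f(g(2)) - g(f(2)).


f(g(2)) = 19
g(f(2)) = 23
Difference = -4

-4


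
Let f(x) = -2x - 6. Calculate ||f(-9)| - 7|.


5


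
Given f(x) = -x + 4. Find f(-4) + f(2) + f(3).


11


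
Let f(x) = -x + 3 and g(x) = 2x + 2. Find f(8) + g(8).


f(8) = -5
g(8) = 18
Sum = 13

13


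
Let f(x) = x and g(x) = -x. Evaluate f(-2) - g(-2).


f(-2) = -2
g(-2) = 2
Difference = -4

-4


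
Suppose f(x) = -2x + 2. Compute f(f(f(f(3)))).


38


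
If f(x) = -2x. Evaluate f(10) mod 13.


f(10) = -20
-20 mod 13 = 6

6


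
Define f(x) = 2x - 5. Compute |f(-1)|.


f(-1) = -7
|-7| = 7

7


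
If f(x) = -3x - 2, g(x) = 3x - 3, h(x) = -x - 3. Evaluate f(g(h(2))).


h(2) = -5
g(-5) = -18
f(-18) = 52

52


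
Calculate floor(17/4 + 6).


10


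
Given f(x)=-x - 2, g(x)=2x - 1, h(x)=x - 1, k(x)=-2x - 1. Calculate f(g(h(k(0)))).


k(0) = -1
h(-1) = -2
g(-2) = -5
f(-5) = 3

3


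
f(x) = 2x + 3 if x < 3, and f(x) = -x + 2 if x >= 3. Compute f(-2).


-2 satisfies x < 3
f(-2) = -1

-1


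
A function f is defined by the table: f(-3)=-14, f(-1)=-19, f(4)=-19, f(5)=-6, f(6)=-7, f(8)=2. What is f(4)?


Reading from the table at x = 4

-19


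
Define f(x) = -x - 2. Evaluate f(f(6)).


f(6) = -8
f(-8) = 6

6


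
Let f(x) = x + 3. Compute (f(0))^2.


f(0) = 3
(3)^2 = 9

9


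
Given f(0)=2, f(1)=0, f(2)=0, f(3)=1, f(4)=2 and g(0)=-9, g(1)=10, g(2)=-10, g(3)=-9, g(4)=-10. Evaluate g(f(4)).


f(4) = 2
g(2) = -10

-10


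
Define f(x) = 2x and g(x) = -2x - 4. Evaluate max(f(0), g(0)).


f(0) = 0
g(0) = -4
max = 0

0


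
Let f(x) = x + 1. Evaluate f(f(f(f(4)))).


f(4) = 5
f(5) = 6
f(6) = 7
f(7) = 8

8


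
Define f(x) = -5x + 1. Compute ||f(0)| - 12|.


f(0) = 1
|1| = 1
|1 - 12| = 11

11


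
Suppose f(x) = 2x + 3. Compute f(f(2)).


f(2) = 7
f(7) = 17

17


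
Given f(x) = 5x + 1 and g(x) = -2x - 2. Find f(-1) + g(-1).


f(-1) = -4
g(-1) = 0
Sum = -4

-4


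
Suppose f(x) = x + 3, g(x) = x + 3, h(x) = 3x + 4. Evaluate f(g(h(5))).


h(5) = 19
g(19) = 22
f(22) = 25

25


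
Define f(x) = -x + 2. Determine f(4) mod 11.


9


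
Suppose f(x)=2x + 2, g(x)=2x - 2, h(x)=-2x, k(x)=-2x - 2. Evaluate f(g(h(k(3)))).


k(3) = -8
h(-8) = 16
g(16) = 30
f(30) = 62

62


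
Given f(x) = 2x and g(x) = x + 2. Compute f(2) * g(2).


f(2) = 4
g(2) = 4
Product = 16

16


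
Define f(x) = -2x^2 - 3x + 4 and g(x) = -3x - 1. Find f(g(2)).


g(2) = -7
f(-7) = (-2)*(-7)^2 - 3*(-7) + 4 = -73

-73


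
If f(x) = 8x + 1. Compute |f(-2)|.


f(-2) = -15
|-15| = 15

15


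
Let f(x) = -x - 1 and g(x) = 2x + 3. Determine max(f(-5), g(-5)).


f(-5) = 4
g(-5) = -7
max = 4

4


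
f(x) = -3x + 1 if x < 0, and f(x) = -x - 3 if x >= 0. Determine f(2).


2 satisfies x >= 0
f(2) = -5

-5


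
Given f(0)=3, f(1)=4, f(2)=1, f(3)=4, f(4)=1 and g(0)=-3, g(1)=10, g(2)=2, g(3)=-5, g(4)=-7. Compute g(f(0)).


f(0) = 3
g(3) = -5

-5


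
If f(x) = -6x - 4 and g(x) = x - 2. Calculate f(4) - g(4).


f(4) = -28
g(4) = 2
Difference = -30

-30


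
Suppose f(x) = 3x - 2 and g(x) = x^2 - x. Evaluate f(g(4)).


g(4) = 12
f(12) = 34

34


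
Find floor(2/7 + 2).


2/7 = 0.2857
0.2857 + 2 = 2.2857
floor(2.2857) = 2

2


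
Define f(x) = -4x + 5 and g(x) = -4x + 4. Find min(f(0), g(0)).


f(0) = 5
g(0) = 4
min = 4

4


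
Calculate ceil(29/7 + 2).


29/7 = 4.1429
4.1429 + 2 = 6.1429
ceil(6.1429) = 7

7


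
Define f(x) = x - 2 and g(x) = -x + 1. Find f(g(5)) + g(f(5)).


-8


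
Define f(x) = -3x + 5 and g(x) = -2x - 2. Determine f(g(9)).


65


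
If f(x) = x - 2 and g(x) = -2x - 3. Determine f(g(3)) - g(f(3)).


f(g(3)) = -11
g(f(3)) = -5
Difference = -6

-6


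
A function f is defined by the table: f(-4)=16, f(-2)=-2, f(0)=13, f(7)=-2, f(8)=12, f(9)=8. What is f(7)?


Reading from the table at x = 7

-2


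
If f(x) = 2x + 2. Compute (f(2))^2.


f(2) = 6
(6)^2 = 36

36


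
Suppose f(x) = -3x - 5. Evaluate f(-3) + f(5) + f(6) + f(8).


-68


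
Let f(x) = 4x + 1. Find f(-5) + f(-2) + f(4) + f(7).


f(-5) = -19
f(-2) = -7
f(4) = 17
f(7) = 29
Sum = 20

20


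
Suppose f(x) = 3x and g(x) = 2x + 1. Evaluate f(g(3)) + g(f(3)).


40


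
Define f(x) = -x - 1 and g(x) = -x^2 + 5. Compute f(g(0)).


g(0) = 5
f(5) = -6

-6


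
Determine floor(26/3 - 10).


26/3 = 8.6667
8.6667 - 10 = -1.3333
floor(-1.3333) = -2

-2


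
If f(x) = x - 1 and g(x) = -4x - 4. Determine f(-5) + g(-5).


10


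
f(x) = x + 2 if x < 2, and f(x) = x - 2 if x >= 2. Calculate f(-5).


-5 satisfies x < 2
f(-5) = -3

-3


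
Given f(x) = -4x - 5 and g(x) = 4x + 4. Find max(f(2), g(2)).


f(2) = -13
g(2) = 12
max = 12

12


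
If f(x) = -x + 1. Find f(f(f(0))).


1


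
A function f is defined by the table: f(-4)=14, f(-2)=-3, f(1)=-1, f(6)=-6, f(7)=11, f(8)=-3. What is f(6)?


Reading from the table at x = 6

-6


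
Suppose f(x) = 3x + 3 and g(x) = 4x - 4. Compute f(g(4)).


g(4) = 12
f(12) = 39

39


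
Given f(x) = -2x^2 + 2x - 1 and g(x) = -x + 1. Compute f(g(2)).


-5


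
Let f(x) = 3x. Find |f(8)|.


f(8) = 24
|24| = 24

24


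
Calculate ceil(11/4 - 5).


11/4 = 2.75
2.75 - 5 = -2.25
ceil(-2.25) = -2

-2


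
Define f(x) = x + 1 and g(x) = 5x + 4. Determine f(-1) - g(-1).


1


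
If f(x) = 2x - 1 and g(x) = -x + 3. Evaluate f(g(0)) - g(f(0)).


f(g(0)) = 5
g(f(0)) = 4
Difference = 1

1


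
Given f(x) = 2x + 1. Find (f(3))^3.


f(3) = 7
(7)^3 = 343

343


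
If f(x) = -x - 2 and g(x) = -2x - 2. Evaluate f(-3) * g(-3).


f(-3) = 1
g(-3) = 4
Product = 4

4


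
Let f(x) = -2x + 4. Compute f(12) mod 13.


f(12) = -20
-20 mod 13 = 6

6


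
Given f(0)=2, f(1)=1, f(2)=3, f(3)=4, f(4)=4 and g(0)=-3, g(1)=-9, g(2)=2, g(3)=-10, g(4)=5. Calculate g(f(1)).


f(1) = 1
g(1) = -9

-9


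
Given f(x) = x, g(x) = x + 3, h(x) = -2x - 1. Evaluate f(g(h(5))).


h(5) = -11
g(-11) = -8
f(-8) = -8

-8


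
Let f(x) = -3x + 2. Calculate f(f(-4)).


f(-4) = 14
f(14) = -40

-40


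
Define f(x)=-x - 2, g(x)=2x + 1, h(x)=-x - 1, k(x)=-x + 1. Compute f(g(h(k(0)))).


1


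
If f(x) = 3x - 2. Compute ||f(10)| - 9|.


19


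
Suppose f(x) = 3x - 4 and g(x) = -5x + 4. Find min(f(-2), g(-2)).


f(-2) = -10
g(-2) = 14
min = -10

-10


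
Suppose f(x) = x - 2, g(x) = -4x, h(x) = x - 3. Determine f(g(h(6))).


h(6) = 3
g(3) = -12
f(-12) = -14

-14


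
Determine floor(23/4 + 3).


23/4 = 5.75
5.75 + 3 = 8.75
floor(8.75) = 8

8


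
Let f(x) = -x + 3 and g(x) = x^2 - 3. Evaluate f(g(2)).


g(2) = 1
f(1) = 2

2


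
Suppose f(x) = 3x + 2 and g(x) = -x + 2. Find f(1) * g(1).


f(1) = 5
g(1) = 1
Product = 5

5


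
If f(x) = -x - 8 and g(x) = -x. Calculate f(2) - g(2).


f(2) = -10
g(2) = -2
Difference = -8

-8


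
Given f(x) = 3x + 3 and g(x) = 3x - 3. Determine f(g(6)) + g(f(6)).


f(g(6)) = 48
g(f(6)) = 60
Sum = 108

108


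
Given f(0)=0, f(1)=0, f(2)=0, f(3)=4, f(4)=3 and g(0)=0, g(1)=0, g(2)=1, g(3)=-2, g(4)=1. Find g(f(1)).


0


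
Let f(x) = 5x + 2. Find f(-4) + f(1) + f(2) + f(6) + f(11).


f(-4) = -18
f(1) = 7
f(2) = 12
f(6) = 32
f(11) = 57
Sum = 90

90


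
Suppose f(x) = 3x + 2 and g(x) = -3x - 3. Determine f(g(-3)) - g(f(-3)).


f(g(-3)) = 20
g(f(-3)) = 18
Difference = 2

2


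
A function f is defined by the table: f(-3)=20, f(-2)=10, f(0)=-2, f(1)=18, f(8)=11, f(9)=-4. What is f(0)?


Reading from the table at x = 0

-2


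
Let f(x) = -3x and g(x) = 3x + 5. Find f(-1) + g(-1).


f(-1) = 3
g(-1) = 2
Sum = 5

5


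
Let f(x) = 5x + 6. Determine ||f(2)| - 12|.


4


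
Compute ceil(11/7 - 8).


11/7 = 1.5714
1.5714 - 8 = -6.4286
ceil(-6.4286) = -6

-6


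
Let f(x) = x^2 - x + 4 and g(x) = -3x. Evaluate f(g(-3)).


g(-3) = 9
f(9) = 1*(9)^2 - 1*(9) + 4 = 76

76


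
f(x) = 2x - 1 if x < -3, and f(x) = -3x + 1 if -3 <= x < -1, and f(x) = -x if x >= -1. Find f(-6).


-6 satisfies x < -3
f(-6) = -13

-13


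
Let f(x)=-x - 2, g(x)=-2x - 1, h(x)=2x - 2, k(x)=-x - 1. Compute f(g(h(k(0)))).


k(0) = -1
h(-1) = -4
g(-4) = 7
f(7) = -9

-9


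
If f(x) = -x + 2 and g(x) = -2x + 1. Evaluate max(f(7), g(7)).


f(7) = -5
g(7) = -13
max = -5

-5


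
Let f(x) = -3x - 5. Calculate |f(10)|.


f(10) = -35
|-35| = 35

35


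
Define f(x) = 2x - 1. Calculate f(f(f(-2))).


f(-2) = -5
f(-5) = -11
f(-11) = -23

-23


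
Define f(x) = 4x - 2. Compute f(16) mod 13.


10


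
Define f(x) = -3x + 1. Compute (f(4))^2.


f(4) = -11
(-11)^2 = 121

121


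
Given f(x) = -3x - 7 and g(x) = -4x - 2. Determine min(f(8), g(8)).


f(8) = -31
g(8) = -34
min = -34

-34


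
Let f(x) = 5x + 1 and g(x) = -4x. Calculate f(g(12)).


-239


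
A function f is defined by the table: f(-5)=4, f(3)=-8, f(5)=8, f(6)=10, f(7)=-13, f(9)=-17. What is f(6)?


Reading from the table at x = 6

10


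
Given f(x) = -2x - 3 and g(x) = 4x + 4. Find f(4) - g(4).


f(4) = -11
g(4) = 20
Difference = -31

-31


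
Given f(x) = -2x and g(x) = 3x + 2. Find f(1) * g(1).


f(1) = -2
g(1) = 5
Product = -10

-10


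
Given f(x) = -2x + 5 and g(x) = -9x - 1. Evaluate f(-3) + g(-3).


f(-3) = 11
g(-3) = 26
Sum = 37

37


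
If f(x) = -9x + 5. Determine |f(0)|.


f(0) = 5
|5| = 5

5


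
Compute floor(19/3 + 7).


13


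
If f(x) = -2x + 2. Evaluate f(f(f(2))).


f(2) = -2
f(-2) = 6
f(6) = -10

-10


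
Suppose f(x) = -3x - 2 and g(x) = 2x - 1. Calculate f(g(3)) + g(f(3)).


-40


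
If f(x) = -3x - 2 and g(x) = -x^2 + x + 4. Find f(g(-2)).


g(-2) = -2
f(-2) = 4

4


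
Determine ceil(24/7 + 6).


24/7 = 3.4286
3.4286 + 6 = 9.4286
ceil(9.4286) = 10

10


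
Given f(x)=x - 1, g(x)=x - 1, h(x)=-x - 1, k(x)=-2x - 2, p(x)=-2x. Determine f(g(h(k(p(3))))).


p(3) = -6
k(-6) = 10
h(10) = -11
g(-11) = -12
f(-12) = -13

-13


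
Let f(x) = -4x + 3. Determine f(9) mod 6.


3


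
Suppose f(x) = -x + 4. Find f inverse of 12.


Solve -x + 4 = 12
x = (12 - 4) / (-1) = -8

-8


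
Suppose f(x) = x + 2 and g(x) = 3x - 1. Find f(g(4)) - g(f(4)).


f(g(4)) = 13
g(f(4)) = 17
Difference = -4

-4


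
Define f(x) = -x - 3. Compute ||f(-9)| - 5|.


f(-9) = 6
|6| = 6
|6 - 5| = 1

1


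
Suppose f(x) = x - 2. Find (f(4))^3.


8


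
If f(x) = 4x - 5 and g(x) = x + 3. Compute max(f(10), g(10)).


35


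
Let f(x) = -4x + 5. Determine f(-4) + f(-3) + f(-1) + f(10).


f(-4) = 21
f(-3) = 17
f(-1) = 9
f(10) = -35
Sum = 12

12


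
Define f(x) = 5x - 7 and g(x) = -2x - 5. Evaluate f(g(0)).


g(0) = -5
f(-5) = -32

-32


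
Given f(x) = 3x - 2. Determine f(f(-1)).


f(-1) = -5
f(-5) = -17

-17


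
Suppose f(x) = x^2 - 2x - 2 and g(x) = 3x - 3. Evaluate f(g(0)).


g(0) = -3
f(-3) = 1*(-3)^2 - 2*(-3) - 2 = 13

13


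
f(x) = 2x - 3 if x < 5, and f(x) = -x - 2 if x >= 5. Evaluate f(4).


4 satisfies x < 5
f(4) = 5

5


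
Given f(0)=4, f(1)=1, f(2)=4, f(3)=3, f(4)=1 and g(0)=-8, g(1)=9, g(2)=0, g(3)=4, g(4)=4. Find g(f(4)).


f(4) = 1
g(1) = 9

9


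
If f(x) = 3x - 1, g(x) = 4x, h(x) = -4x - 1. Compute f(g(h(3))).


-157


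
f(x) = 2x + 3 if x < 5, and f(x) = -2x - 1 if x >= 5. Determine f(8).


-17


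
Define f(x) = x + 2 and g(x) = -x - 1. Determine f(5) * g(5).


f(5) = 7
g(5) = -6
Product = -42

-42


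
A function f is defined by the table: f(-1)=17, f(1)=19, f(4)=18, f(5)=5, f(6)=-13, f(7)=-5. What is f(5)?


Reading from the table at x = 5

5


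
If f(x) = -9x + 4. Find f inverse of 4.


Solve -9x + 4 = 4
x = (4 - 4) / (-9) = 0

0


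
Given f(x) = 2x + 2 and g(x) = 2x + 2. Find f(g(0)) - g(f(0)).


f(g(0)) = 6
g(f(0)) = 6
Difference = 0

0


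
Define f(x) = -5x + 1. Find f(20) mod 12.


f(20) = -99
-99 mod 12 = 9

9


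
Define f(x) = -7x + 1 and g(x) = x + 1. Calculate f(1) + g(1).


f(1) = -6
g(1) = 2
Sum = -4

-4


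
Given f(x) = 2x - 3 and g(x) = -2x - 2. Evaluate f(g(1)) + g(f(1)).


f(g(1)) = -11
g(f(1)) = 0
Sum = -11

-11


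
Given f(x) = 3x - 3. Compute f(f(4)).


f(4) = 9
f(9) = 24

24


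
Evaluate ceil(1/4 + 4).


1/4 = 0.25
0.25 + 4 = 4.25
ceil(4.25) = 5

5


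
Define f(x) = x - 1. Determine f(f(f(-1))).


-4


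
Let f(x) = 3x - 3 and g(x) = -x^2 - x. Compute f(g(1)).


g(1) = -2
f(-2) = -9

-9


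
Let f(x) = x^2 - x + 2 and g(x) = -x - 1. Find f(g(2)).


g(2) = -3
f(-3) = 1*(-3)^2 - 1*(-3) + 2 = 14

14


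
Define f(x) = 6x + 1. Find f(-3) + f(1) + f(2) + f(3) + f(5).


f(-3) = -17
f(1) = 7
f(2) = 13
f(3) = 19
f(5) = 31
Sum = 53

53


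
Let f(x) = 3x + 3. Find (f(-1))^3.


f(-1) = 0
(0)^3 = 0

0


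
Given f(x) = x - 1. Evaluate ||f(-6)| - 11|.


f(-6) = -7
|-7| = 7
|7 - 11| = 4

4


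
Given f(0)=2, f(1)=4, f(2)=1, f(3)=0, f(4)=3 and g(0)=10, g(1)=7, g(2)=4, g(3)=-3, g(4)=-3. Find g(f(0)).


f(0) = 2
g(2) = 4

4


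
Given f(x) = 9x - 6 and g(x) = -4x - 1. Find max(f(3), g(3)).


21


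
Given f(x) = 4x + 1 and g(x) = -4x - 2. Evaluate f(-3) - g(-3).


-21


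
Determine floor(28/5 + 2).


28/5 = 5.6
5.6 + 2 = 7.6
floor(7.6) = 7

7


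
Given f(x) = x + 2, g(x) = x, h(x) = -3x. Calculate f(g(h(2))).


h(2) = -6
g(-6) = -6
f(-6) = -4

-4


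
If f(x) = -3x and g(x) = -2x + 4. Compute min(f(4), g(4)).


f(4) = -12
g(4) = -4
min = -12

-12


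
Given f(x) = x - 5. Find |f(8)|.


f(8) = 3
|3| = 3

3


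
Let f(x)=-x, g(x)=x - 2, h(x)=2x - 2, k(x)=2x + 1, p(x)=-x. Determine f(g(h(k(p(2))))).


10


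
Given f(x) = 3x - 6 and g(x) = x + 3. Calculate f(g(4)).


g(4) = 7
f(7) = 15

15


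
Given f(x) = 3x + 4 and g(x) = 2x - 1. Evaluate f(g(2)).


13


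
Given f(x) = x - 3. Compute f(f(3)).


f(3) = 0
f(0) = -3

-3


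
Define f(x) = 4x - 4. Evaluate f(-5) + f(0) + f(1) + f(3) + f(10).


16


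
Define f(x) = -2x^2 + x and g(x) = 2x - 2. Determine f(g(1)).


0


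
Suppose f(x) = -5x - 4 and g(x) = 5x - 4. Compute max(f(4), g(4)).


16


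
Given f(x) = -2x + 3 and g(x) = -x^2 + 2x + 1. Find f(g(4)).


g(4) = -7
f(-7) = 17

17


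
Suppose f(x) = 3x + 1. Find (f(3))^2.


f(3) = 10
(10)^2 = 100

100


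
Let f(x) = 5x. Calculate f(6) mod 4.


f(6) = 30
30 mod 4 = 2

2


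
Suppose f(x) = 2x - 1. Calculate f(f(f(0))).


-7


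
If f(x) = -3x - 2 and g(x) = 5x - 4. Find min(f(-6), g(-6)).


f(-6) = 16
g(-6) = -34
min = -34

-34


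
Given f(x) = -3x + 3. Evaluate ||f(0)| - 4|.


1


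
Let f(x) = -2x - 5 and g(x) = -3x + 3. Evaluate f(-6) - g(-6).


f(-6) = 7
g(-6) = 21
Difference = -14

-14


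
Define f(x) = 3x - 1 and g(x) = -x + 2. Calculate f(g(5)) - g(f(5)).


f(g(5)) = -10
g(f(5)) = -12
Difference = 2

2


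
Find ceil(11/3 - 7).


11/3 = 3.6667
3.6667 - 7 = -3.3333
ceil(-3.3333) = -3

-3


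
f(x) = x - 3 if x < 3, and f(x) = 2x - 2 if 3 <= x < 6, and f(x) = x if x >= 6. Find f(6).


6 satisfies x >= 6
f(6) = 6

6


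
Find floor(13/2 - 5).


1


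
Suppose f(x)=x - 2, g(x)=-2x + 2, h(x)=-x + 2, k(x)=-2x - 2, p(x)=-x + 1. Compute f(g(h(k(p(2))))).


p(2) = -1
k(-1) = 0
h(0) = 2
g(2) = -2
f(-2) = -4

-4


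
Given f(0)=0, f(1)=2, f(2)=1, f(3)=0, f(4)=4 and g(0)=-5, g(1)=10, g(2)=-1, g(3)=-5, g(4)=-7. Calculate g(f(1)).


f(1) = 2
g(2) = -1

-1


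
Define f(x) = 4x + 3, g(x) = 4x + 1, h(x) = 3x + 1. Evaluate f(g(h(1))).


h(1) = 4
g(4) = 17
f(17) = 71

71


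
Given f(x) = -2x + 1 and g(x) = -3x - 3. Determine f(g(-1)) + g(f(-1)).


-11


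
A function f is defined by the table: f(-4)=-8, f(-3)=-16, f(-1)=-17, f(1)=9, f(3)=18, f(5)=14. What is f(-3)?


Reading from the table at x = -3

-16


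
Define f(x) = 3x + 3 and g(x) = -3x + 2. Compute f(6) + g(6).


f(6) = 21
g(6) = -16
Sum = 5

5


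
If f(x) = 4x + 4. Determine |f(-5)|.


f(-5) = -16
|-16| = 16

16


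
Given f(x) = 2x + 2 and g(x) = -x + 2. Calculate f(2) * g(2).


0


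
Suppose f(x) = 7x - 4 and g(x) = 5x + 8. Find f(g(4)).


g(4) = 28
f(28) = 192

192


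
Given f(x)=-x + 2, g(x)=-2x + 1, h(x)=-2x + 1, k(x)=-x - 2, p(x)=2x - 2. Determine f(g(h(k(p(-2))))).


p(-2) = -6
k(-6) = 4
h(4) = -7
g(-7) = 15
f(15) = -13

-13


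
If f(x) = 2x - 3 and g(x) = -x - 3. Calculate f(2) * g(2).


-5


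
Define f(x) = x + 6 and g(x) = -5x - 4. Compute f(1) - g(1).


f(1) = 7
g(1) = -9
Difference = 16

16


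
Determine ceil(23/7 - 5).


-1


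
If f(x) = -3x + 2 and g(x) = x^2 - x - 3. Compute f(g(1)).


11


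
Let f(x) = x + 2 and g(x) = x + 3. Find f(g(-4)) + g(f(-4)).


f(g(-4)) = 1
g(f(-4)) = 1
Sum = 2

2


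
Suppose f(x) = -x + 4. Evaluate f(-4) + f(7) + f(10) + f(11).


f(-4) = 8
f(7) = -3
f(10) = -6
f(11) = -7
Sum = -8

-8


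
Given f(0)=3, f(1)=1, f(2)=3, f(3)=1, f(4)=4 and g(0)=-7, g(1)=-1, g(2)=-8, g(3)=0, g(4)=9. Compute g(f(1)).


-1


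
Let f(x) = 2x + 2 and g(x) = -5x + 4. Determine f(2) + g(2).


f(2) = 6
g(2) = -6
Sum = 0

0


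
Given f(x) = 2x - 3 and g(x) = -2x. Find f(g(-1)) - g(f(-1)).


-9


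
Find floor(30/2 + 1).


30/2 = 15
15 + 1 = 16
floor(16) = 16

16


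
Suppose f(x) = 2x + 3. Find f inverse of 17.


Solve 2x + 3 = 17
x = (17 - 3) / 2 = 7

7


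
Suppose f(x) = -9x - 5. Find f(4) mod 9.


f(4) = -41
-41 mod 9 = 4

4


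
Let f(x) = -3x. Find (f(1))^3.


f(1) = -3
(-3)^3 = -27

-27


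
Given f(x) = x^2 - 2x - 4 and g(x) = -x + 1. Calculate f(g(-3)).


g(-3) = 4
f(4) = 1*(4)^2 - 2*(4) - 4 = 4

4


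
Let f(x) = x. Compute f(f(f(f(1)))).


f(1) = 1
f(1) = 1
f(1) = 1
f(1) = 1

1


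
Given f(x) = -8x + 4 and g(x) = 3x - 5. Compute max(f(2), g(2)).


1


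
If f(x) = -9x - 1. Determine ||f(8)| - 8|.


f(8) = -73
|-73| = 73
|73 - 8| = 65

65


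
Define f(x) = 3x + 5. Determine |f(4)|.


17


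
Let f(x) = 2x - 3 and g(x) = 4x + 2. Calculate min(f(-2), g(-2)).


f(-2) = -7
g(-2) = -6
min = -7

-7


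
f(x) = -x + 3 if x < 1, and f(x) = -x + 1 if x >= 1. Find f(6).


6 satisfies x >= 1
f(6) = -5

-5


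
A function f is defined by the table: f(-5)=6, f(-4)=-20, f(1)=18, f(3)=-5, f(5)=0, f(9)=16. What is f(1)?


Reading from the table at x = 1

18


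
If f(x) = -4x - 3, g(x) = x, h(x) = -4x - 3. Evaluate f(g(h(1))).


h(1) = -7
g(-7) = -7
f(-7) = 25

25


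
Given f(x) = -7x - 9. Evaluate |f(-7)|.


f(-7) = 40
|40| = 40

40


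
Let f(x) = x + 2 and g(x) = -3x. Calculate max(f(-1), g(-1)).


f(-1) = 1
g(-1) = 3
max = 3

3


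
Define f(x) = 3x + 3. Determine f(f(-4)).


f(-4) = -9
f(-9) = -24

-24


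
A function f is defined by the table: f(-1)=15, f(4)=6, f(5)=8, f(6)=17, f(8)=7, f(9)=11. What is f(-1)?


Reading from the table at x = -1

15


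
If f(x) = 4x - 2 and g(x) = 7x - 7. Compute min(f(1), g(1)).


f(1) = 2
g(1) = 0
min = 0

0


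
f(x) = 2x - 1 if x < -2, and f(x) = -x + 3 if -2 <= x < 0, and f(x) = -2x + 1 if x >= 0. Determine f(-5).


-5 satisfies x < -2
f(-5) = -11

-11


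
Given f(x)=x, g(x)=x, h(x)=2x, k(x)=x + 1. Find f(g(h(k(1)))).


k(1) = 2
h(2) = 4
g(4) = 4
f(4) = 4

4


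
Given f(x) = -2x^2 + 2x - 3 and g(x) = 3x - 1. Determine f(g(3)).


g(3) = 8
f(8) = (-2)*(8)^2 + 2*(8) - 3 = -115

-115


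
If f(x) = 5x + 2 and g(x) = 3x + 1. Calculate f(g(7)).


g(7) = 22
f(22) = 112

112


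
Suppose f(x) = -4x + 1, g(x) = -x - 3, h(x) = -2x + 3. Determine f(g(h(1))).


h(1) = 1
g(1) = -4
f(-4) = 17

17


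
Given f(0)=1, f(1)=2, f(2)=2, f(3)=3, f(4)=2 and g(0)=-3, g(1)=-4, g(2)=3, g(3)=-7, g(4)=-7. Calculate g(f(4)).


f(4) = 2
g(2) = 3

3


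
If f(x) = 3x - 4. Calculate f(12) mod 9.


f(12) = 32
32 mod 9 = 5

5


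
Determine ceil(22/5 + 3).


22/5 = 4.4
4.4 + 3 = 7.4
ceil(7.4) = 8

8


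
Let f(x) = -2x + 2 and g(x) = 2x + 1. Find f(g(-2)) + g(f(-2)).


21


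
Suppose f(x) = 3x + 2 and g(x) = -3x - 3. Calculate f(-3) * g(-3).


-42


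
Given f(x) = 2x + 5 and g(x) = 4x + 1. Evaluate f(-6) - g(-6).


16


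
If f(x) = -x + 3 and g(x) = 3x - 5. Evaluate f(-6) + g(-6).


f(-6) = 9
g(-6) = -23
Sum = -14

-14


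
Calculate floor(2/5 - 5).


2/5 = 0.4
0.4 - 5 = -4.6
floor(-4.6) = -5

-5


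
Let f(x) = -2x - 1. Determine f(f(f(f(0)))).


5


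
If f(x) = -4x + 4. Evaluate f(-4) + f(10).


-16


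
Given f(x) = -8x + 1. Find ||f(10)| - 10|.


f(10) = -79
|-79| = 79
|79 - 10| = 69

69


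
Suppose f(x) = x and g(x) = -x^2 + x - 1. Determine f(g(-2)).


g(-2) = -7
f(-7) = -7

-7


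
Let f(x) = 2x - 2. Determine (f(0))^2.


4


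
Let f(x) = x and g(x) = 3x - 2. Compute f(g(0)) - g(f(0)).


f(g(0)) = -2
g(f(0)) = -2
Difference = 0

0


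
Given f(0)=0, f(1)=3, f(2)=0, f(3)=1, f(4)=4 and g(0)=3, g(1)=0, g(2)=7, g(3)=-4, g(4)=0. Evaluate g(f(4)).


f(4) = 4
g(4) = 0

0


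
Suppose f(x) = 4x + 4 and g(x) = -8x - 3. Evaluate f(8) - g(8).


103


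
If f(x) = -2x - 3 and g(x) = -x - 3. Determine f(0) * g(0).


f(0) = -3
g(0) = -3
Product = 9

9


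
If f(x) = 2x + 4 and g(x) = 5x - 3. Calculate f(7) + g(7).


f(7) = 18
g(7) = 32
Sum = 50

50


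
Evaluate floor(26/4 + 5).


26/4 = 6.5
6.5 + 5 = 11.5
floor(11.5) = 11

11


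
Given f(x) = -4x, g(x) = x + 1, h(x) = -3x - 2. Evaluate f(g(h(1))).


h(1) = -5
g(-5) = -4
f(-4) = 16

16


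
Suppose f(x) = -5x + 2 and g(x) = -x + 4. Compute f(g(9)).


27


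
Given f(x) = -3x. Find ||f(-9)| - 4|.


f(-9) = 27
|27| = 27
|27 - 4| = 23

23


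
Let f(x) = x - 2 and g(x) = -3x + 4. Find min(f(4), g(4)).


f(4) = 2
g(4) = -8
min = -8

-8


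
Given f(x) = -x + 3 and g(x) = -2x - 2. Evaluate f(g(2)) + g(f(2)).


f(g(2)) = 9
g(f(2)) = -4
Sum = 5

5


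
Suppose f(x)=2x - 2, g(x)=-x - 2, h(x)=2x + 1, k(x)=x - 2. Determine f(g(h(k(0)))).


0


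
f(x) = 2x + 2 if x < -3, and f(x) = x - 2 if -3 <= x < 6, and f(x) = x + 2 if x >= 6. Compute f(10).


10 satisfies x >= 6
f(10) = 12

12


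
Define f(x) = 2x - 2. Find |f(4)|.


6


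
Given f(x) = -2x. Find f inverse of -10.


5


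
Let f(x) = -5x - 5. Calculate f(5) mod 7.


5


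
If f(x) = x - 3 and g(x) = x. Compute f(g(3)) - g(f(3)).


f(g(3)) = 0
g(f(3)) = 0
Difference = 0

0


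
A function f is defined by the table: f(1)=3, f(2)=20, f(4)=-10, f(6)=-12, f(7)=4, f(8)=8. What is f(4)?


Reading from the table at x = 4

-10


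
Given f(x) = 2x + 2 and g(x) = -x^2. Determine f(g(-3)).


g(-3) = -9
f(-9) = -16

-16


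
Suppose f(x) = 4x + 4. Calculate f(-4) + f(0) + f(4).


f(-4) = -12
f(0) = 4
f(4) = 20
Sum = 12

12


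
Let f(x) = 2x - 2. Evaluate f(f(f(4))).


18


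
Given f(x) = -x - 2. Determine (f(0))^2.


f(0) = -2
(-2)^2 = 4

4


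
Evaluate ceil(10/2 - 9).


10/2 = 5
5 - 9 = -4
ceil(-4) = -4

-4


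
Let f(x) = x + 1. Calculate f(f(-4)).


f(-4) = -3
f(-3) = -2

-2


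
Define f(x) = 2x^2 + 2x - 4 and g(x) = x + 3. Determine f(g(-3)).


g(-3) = 0
f(0) = 2*(0)^2 + 2*(0) - 4 = -4

-4


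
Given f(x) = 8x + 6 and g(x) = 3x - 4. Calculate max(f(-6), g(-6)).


f(-6) = -42
g(-6) = -22
max = -22

-22


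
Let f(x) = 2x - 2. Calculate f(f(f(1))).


f(1) = 0
f(0) = -2
f(-2) = -6

-6


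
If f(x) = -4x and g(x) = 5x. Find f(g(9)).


g(9) = 45
f(45) = -180

-180


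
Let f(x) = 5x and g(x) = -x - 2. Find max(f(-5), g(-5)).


f(-5) = -25
g(-5) = 3
max = 3

3


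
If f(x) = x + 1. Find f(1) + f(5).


f(1) = 2
f(5) = 6
Sum = 8

8


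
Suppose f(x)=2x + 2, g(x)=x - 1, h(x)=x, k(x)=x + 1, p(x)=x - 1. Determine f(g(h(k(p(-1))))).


p(-1) = -2
k(-2) = -1
h(-1) = -1
g(-1) = -2
f(-2) = -2

-2


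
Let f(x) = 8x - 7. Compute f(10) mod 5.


f(10) = 73
73 mod 5 = 3

3


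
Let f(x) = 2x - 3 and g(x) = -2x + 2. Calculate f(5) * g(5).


-56


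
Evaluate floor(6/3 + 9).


6/3 = 2
2 + 9 = 11
floor(11) = 11

11


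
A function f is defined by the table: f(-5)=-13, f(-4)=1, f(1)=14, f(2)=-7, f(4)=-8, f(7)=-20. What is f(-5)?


Reading from the table at x = -5

-13


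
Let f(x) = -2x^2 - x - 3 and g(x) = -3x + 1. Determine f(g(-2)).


g(-2) = 7
f(7) = (-2)*(7)^2 - 1*(7) - 3 = -108

-108


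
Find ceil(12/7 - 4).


-2


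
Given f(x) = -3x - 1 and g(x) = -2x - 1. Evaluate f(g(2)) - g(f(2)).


1


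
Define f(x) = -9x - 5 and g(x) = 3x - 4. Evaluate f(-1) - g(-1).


f(-1) = 4
g(-1) = -7
Difference = 11

11


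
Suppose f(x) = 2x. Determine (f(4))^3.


f(4) = 8
(8)^3 = 512

512


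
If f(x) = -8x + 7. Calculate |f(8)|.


57


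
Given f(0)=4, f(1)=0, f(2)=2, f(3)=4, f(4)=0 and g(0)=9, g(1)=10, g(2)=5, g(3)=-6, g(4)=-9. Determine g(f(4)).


f(4) = 0
g(0) = 9

9


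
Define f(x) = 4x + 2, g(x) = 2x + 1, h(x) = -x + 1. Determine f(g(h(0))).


14


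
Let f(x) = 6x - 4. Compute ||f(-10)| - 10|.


54


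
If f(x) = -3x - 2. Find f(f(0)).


f(0) = -2
f(-2) = 4

4


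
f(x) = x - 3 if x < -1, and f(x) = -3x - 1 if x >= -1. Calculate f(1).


-4


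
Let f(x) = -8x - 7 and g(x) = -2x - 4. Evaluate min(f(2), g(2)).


f(2) = -23
g(2) = -8
min = -23

-23


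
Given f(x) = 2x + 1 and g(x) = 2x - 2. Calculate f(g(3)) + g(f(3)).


f(g(3)) = 9
g(f(3)) = 12
Sum = 21

21


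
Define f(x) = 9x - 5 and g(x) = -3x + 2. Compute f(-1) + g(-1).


f(-1) = -14
g(-1) = 5
Sum = -9

-9


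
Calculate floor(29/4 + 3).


29/4 = 7.25
7.25 + 3 = 10.25
floor(10.25) = 10

10


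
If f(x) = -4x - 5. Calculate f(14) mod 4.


f(14) = -61
-61 mod 4 = 3

3


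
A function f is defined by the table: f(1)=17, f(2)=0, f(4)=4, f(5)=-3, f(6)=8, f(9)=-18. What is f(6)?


Reading from the table at x = 6

8


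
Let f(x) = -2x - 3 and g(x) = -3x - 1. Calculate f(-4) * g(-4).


f(-4) = 5
g(-4) = 11
Product = 55

55


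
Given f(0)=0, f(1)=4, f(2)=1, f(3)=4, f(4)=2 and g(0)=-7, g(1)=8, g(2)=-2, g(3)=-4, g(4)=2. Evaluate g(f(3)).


f(3) = 4
g(4) = 2

2


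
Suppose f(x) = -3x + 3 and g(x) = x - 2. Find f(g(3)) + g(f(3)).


f(g(3)) = 0
g(f(3)) = -8
Sum = -8

-8


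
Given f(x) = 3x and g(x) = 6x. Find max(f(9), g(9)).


f(9) = 27
g(9) = 54
max = 54

54


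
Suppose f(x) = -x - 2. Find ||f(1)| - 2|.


f(1) = -3
|-3| = 3
|3 - 2| = 1

1


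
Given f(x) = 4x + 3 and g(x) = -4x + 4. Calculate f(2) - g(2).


f(2) = 11
g(2) = -4
Difference = 15

15


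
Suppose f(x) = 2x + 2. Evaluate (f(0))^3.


f(0) = 2
(2)^3 = 8

8


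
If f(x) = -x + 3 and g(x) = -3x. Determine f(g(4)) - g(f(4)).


f(g(4)) = 15
g(f(4)) = 3
Difference = 12

12


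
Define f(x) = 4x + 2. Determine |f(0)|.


2


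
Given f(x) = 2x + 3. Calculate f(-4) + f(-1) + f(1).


f(-4) = -5
f(-1) = 1
f(1) = 5
Sum = 1

1


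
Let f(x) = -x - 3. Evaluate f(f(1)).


f(1) = -4
f(-4) = 1

1


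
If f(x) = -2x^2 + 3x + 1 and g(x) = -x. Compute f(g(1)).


g(1) = -1
f(-1) = (-2)*(-1)^2 + 3*(-1) + 1 = -4

-4


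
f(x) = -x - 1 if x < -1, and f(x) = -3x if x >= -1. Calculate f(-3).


-3 satisfies x < -1
f(-3) = 2

2


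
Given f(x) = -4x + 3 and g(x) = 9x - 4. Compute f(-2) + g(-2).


f(-2) = 11
g(-2) = -22
Sum = -11

-11


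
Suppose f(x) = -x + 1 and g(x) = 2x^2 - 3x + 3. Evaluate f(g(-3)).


g(-3) = 30
f(30) = -29

-29


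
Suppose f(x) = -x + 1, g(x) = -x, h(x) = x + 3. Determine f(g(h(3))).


7


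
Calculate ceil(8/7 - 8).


8/7 = 1.1429
1.1429 - 8 = -6.8571
ceil(-6.8571) = -6

-6


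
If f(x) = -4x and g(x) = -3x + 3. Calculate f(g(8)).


g(8) = -21
f(-21) = 84

84


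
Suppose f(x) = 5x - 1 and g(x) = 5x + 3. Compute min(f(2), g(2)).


f(2) = 9
g(2) = 13
min = 9

9


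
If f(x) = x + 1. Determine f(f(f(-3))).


f(-3) = -2
f(-2) = -1
f(-1) = 0

0


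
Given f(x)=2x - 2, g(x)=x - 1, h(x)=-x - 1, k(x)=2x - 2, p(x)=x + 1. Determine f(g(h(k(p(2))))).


p(2) = 3
k(3) = 4
h(4) = -5
g(-5) = -6
f(-6) = -14

-14


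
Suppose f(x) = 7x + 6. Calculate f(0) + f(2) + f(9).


f(0) = 6
f(2) = 20
f(9) = 69
Sum = 95

95


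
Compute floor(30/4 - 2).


30/4 = 7.5
7.5 - 2 = 5.5
floor(5.5) = 5

5


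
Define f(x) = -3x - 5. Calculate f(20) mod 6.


f(20) = -65
-65 mod 6 = 1

1


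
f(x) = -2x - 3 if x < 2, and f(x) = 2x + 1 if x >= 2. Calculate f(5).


5 satisfies x >= 2
f(5) = 11

11


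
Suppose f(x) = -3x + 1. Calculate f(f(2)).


f(2) = -5
f(-5) = 16

16


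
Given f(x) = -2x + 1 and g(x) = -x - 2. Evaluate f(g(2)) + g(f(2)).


f(g(2)) = 9
g(f(2)) = 1
Sum = 10

10


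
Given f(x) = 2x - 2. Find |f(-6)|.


14


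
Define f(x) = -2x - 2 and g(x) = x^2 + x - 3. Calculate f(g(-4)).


g(-4) = 9
f(9) = -20

-20


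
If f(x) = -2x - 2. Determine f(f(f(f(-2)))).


f(-2) = 2
f(2) = -6
f(-6) = 10
f(10) = -22

-22


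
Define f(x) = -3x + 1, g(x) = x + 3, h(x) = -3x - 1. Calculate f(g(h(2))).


h(2) = -7
g(-7) = -4
f(-4) = 13

13


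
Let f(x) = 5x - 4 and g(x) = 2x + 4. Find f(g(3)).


46


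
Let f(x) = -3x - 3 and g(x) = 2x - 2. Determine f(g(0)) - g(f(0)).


f(g(0)) = 3
g(f(0)) = -8
Difference = 11

11


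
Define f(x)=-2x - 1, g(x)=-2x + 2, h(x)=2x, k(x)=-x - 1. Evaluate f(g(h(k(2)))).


k(2) = -3
h(-3) = -6
g(-6) = 14
f(14) = -29

-29


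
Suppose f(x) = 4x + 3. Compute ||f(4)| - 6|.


f(4) = 19
|19| = 19
|19 - 6| = 13

13


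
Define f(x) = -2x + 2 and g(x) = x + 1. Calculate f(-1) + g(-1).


f(-1) = 4
g(-1) = 0
Sum = 4

4


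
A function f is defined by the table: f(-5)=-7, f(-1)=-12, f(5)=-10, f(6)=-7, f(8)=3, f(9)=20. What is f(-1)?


Reading from the table at x = -1

-12


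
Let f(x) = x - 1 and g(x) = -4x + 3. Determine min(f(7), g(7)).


f(7) = 6
g(7) = -25
min = -25

-25


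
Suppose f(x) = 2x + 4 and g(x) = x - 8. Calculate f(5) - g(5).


f(5) = 14
g(5) = -3
Difference = 17

17


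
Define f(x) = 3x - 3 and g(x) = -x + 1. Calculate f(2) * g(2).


-3


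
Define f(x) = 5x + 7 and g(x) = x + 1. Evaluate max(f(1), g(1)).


f(1) = 12
g(1) = 2
max = 12

12
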